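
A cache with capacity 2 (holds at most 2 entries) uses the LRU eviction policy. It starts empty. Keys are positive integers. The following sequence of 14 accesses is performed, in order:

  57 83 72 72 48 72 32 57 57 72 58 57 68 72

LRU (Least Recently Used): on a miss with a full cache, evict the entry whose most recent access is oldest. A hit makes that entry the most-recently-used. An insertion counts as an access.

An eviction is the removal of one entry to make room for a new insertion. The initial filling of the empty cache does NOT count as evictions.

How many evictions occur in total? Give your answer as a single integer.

LRU simulation (capacity=2):
  1. access 57: MISS. Cache (LRU->MRU): [57]
  2. access 83: MISS. Cache (LRU->MRU): [57 83]
  3. access 72: MISS, evict 57. Cache (LRU->MRU): [83 72]
  4. access 72: HIT. Cache (LRU->MRU): [83 72]
  5. access 48: MISS, evict 83. Cache (LRU->MRU): [72 48]
  6. access 72: HIT. Cache (LRU->MRU): [48 72]
  7. access 32: MISS, evict 48. Cache (LRU->MRU): [72 32]
  8. access 57: MISS, evict 72. Cache (LRU->MRU): [32 57]
  9. access 57: HIT. Cache (LRU->MRU): [32 57]
  10. access 72: MISS, evict 32. Cache (LRU->MRU): [57 72]
  11. access 58: MISS, evict 57. Cache (LRU->MRU): [72 58]
  12. access 57: MISS, evict 72. Cache (LRU->MRU): [58 57]
  13. access 68: MISS, evict 58. Cache (LRU->MRU): [57 68]
  14. access 72: MISS, evict 57. Cache (LRU->MRU): [68 72]
Total: 3 hits, 11 misses, 9 evictions

Answer: 9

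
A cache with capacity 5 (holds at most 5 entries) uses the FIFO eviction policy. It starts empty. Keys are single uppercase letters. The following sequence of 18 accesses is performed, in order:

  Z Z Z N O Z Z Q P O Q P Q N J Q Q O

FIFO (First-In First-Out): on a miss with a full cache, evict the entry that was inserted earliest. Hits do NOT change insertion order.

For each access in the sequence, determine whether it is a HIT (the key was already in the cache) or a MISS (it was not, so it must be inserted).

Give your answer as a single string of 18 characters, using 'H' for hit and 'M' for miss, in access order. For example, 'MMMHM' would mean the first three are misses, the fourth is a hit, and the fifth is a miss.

FIFO simulation (capacity=5):
  1. access Z: MISS. Cache (old->new): [Z]
  2. access Z: HIT. Cache (old->new): [Z]
  3. access Z: HIT. Cache (old->new): [Z]
  4. access N: MISS. Cache (old->new): [Z N]
  5. access O: MISS. Cache (old->new): [Z N O]
  6. access Z: HIT. Cache (old->new): [Z N O]
  7. access Z: HIT. Cache (old->new): [Z N O]
  8. access Q: MISS. Cache (old->new): [Z N O Q]
  9. access P: MISS. Cache (old->new): [Z N O Q P]
  10. access O: HIT. Cache (old->new): [Z N O Q P]
  11. access Q: HIT. Cache (old->new): [Z N O Q P]
  12. access P: HIT. Cache (old->new): [Z N O Q P]
  13. access Q: HIT. Cache (old->new): [Z N O Q P]
  14. access N: HIT. Cache (old->new): [Z N O Q P]
  15. access J: MISS, evict Z. Cache (old->new): [N O Q P J]
  16. access Q: HIT. Cache (old->new): [N O Q P J]
  17. access Q: HIT. Cache (old->new): [N O Q P J]
  18. access O: HIT. Cache (old->new): [N O Q P J]
Total: 12 hits, 6 misses, 1 evictions

Answer: MHHMMHHMMHHHHHMHHH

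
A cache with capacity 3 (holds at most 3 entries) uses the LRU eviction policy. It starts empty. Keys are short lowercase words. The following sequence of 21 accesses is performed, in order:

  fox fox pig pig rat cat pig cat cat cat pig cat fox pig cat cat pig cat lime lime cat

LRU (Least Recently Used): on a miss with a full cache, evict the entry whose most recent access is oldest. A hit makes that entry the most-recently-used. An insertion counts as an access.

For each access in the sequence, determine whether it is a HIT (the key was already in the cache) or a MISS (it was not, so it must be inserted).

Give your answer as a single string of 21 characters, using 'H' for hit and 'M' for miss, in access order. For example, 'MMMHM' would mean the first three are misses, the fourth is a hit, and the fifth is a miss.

Answer: MHMHMMHHHHHHMHHHHHMHH

Derivation:
LRU simulation (capacity=3):
  1. access fox: MISS. Cache (LRU->MRU): [fox]
  2. access fox: HIT. Cache (LRU->MRU): [fox]
  3. access pig: MISS. Cache (LRU->MRU): [fox pig]
  4. access pig: HIT. Cache (LRU->MRU): [fox pig]
  5. access rat: MISS. Cache (LRU->MRU): [fox pig rat]
  6. access cat: MISS, evict fox. Cache (LRU->MRU): [pig rat cat]
  7. access pig: HIT. Cache (LRU->MRU): [rat cat pig]
  8. access cat: HIT. Cache (LRU->MRU): [rat pig cat]
  9. access cat: HIT. Cache (LRU->MRU): [rat pig cat]
  10. access cat: HIT. Cache (LRU->MRU): [rat pig cat]
  11. access pig: HIT. Cache (LRU->MRU): [rat cat pig]
  12. access cat: HIT. Cache (LRU->MRU): [rat pig cat]
  13. access fox: MISS, evict rat. Cache (LRU->MRU): [pig cat fox]
  14. access pig: HIT. Cache (LRU->MRU): [cat fox pig]
  15. access cat: HIT. Cache (LRU->MRU): [fox pig cat]
  16. access cat: HIT. Cache (LRU->MRU): [fox pig cat]
  17. access pig: HIT. Cache (LRU->MRU): [fox cat pig]
  18. access cat: HIT. Cache (LRU->MRU): [fox pig cat]
  19. access lime: MISS, evict fox. Cache (LRU->MRU): [pig cat lime]
  20. access lime: HIT. Cache (LRU->MRU): [pig cat lime]
  21. access cat: HIT. Cache (LRU->MRU): [pig lime cat]
Total: 15 hits, 6 misses, 3 evictions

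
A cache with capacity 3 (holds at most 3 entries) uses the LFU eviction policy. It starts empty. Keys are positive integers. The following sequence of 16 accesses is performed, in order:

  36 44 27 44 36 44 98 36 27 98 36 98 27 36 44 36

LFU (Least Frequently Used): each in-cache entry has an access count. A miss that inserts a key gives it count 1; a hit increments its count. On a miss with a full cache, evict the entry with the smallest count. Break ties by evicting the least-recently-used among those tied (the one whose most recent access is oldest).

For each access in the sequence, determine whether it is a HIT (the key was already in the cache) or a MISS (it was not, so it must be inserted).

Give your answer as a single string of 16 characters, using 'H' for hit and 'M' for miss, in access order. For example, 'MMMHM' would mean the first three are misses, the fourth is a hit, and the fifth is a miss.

LFU simulation (capacity=3):
  1. access 36: MISS. Cache: [36(c=1)]
  2. access 44: MISS. Cache: [36(c=1) 44(c=1)]
  3. access 27: MISS. Cache: [36(c=1) 44(c=1) 27(c=1)]
  4. access 44: HIT, count now 2. Cache: [36(c=1) 27(c=1) 44(c=2)]
  5. access 36: HIT, count now 2. Cache: [27(c=1) 44(c=2) 36(c=2)]
  6. access 44: HIT, count now 3. Cache: [27(c=1) 36(c=2) 44(c=3)]
  7. access 98: MISS, evict 27(c=1). Cache: [98(c=1) 36(c=2) 44(c=3)]
  8. access 36: HIT, count now 3. Cache: [98(c=1) 44(c=3) 36(c=3)]
  9. access 27: MISS, evict 98(c=1). Cache: [27(c=1) 44(c=3) 36(c=3)]
  10. access 98: MISS, evict 27(c=1). Cache: [98(c=1) 44(c=3) 36(c=3)]
  11. access 36: HIT, count now 4. Cache: [98(c=1) 44(c=3) 36(c=4)]
  12. access 98: HIT, count now 2. Cache: [98(c=2) 44(c=3) 36(c=4)]
  13. access 27: MISS, evict 98(c=2). Cache: [27(c=1) 44(c=3) 36(c=4)]
  14. access 36: HIT, count now 5. Cache: [27(c=1) 44(c=3) 36(c=5)]
  15. access 44: HIT, count now 4. Cache: [27(c=1) 44(c=4) 36(c=5)]
  16. access 36: HIT, count now 6. Cache: [27(c=1) 44(c=4) 36(c=6)]
Total: 9 hits, 7 misses, 4 evictions

Answer: MMMHHHMHMMHHMHHH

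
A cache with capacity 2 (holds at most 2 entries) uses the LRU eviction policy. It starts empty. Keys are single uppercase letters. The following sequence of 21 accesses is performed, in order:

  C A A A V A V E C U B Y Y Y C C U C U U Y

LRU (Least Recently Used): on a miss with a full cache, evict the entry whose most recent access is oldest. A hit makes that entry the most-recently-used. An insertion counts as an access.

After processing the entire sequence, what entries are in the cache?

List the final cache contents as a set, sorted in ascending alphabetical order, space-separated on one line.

LRU simulation (capacity=2):
  1. access C: MISS. Cache (LRU->MRU): [C]
  2. access A: MISS. Cache (LRU->MRU): [C A]
  3. access A: HIT. Cache (LRU->MRU): [C A]
  4. access A: HIT. Cache (LRU->MRU): [C A]
  5. access V: MISS, evict C. Cache (LRU->MRU): [A V]
  6. access A: HIT. Cache (LRU->MRU): [V A]
  7. access V: HIT. Cache (LRU->MRU): [A V]
  8. access E: MISS, evict A. Cache (LRU->MRU): [V E]
  9. access C: MISS, evict V. Cache (LRU->MRU): [E C]
  10. access U: MISS, evict E. Cache (LRU->MRU): [C U]
  11. access B: MISS, evict C. Cache (LRU->MRU): [U B]
  12. access Y: MISS, evict U. Cache (LRU->MRU): [B Y]
  13. access Y: HIT. Cache (LRU->MRU): [B Y]
  14. access Y: HIT. Cache (LRU->MRU): [B Y]
  15. access C: MISS, evict B. Cache (LRU->MRU): [Y C]
  16. access C: HIT. Cache (LRU->MRU): [Y C]
  17. access U: MISS, evict Y. Cache (LRU->MRU): [C U]
  18. access C: HIT. Cache (LRU->MRU): [U C]
  19. access U: HIT. Cache (LRU->MRU): [C U]
  20. access U: HIT. Cache (LRU->MRU): [C U]
  21. access Y: MISS, evict C. Cache (LRU->MRU): [U Y]
Total: 10 hits, 11 misses, 9 evictions

Answer: U Y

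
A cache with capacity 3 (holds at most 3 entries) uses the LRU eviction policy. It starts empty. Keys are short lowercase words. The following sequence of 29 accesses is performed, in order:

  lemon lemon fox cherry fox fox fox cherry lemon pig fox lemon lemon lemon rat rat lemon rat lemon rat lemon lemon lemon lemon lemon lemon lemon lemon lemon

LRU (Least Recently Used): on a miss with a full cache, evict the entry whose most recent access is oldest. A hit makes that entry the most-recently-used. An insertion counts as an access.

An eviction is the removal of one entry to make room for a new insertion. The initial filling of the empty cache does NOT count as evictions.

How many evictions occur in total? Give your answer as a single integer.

Answer: 3

Derivation:
LRU simulation (capacity=3):
  1. access lemon: MISS. Cache (LRU->MRU): [lemon]
  2. access lemon: HIT. Cache (LRU->MRU): [lemon]
  3. access fox: MISS. Cache (LRU->MRU): [lemon fox]
  4. access cherry: MISS. Cache (LRU->MRU): [lemon fox cherry]
  5. access fox: HIT. Cache (LRU->MRU): [lemon cherry fox]
  6. access fox: HIT. Cache (LRU->MRU): [lemon cherry fox]
  7. access fox: HIT. Cache (LRU->MRU): [lemon cherry fox]
  8. access cherry: HIT. Cache (LRU->MRU): [lemon fox cherry]
  9. access lemon: HIT. Cache (LRU->MRU): [fox cherry lemon]
  10. access pig: MISS, evict fox. Cache (LRU->MRU): [cherry lemon pig]
  11. access fox: MISS, evict cherry. Cache (LRU->MRU): [lemon pig fox]
  12. access lemon: HIT. Cache (LRU->MRU): [pig fox lemon]
  13. access lemon: HIT. Cache (LRU->MRU): [pig fox lemon]
  14. access lemon: HIT. Cache (LRU->MRU): [pig fox lemon]
  15. access rat: MISS, evict pig. Cache (LRU->MRU): [fox lemon rat]
  16. access rat: HIT. Cache (LRU->MRU): [fox lemon rat]
  17. access lemon: HIT. Cache (LRU->MRU): [fox rat lemon]
  18. access rat: HIT. Cache (LRU->MRU): [fox lemon rat]
  19. access lemon: HIT. Cache (LRU->MRU): [fox rat lemon]
  20. access rat: HIT. Cache (LRU->MRU): [fox lemon rat]
  21. access lemon: HIT. Cache (LRU->MRU): [fox rat lemon]
  22. access lemon: HIT. Cache (LRU->MRU): [fox rat lemon]
  23. access lemon: HIT. Cache (LRU->MRU): [fox rat lemon]
  24. access lemon: HIT. Cache (LRU->MRU): [fox rat lemon]
  25. access lemon: HIT. Cache (LRU->MRU): [fox rat lemon]
  26. access lemon: HIT. Cache (LRU->MRU): [fox rat lemon]
  27. access lemon: HIT. Cache (LRU->MRU): [fox rat lemon]
  28. access lemon: HIT. Cache (LRU->MRU): [fox rat lemon]
  29. access lemon: HIT. Cache (LRU->MRU): [fox rat lemon]
Total: 23 hits, 6 misses, 3 evictions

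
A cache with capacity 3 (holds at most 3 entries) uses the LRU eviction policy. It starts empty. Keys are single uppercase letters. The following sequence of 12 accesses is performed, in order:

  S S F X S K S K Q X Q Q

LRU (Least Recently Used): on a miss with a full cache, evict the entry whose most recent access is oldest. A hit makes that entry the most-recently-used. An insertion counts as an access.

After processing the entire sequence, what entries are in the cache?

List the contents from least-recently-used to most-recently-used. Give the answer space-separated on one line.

LRU simulation (capacity=3):
  1. access S: MISS. Cache (LRU->MRU): [S]
  2. access S: HIT. Cache (LRU->MRU): [S]
  3. access F: MISS. Cache (LRU->MRU): [S F]
  4. access X: MISS. Cache (LRU->MRU): [S F X]
  5. access S: HIT. Cache (LRU->MRU): [F X S]
  6. access K: MISS, evict F. Cache (LRU->MRU): [X S K]
  7. access S: HIT. Cache (LRU->MRU): [X K S]
  8. access K: HIT. Cache (LRU->MRU): [X S K]
  9. access Q: MISS, evict X. Cache (LRU->MRU): [S K Q]
  10. access X: MISS, evict S. Cache (LRU->MRU): [K Q X]
  11. access Q: HIT. Cache (LRU->MRU): [K X Q]
  12. access Q: HIT. Cache (LRU->MRU): [K X Q]
Total: 6 hits, 6 misses, 3 evictions

Answer: K X Q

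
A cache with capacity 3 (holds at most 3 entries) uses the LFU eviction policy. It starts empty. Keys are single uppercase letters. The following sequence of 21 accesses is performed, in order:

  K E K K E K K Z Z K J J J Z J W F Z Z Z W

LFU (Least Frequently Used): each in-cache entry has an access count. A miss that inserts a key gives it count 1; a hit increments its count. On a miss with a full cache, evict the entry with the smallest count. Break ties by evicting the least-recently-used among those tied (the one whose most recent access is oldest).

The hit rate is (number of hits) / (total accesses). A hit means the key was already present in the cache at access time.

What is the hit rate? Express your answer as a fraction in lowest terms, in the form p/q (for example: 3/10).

Answer: 13/21

Derivation:
LFU simulation (capacity=3):
  1. access K: MISS. Cache: [K(c=1)]
  2. access E: MISS. Cache: [K(c=1) E(c=1)]
  3. access K: HIT, count now 2. Cache: [E(c=1) K(c=2)]
  4. access K: HIT, count now 3. Cache: [E(c=1) K(c=3)]
  5. access E: HIT, count now 2. Cache: [E(c=2) K(c=3)]
  6. access K: HIT, count now 4. Cache: [E(c=2) K(c=4)]
  7. access K: HIT, count now 5. Cache: [E(c=2) K(c=5)]
  8. access Z: MISS. Cache: [Z(c=1) E(c=2) K(c=5)]
  9. access Z: HIT, count now 2. Cache: [E(c=2) Z(c=2) K(c=5)]
  10. access K: HIT, count now 6. Cache: [E(c=2) Z(c=2) K(c=6)]
  11. access J: MISS, evict E(c=2). Cache: [J(c=1) Z(c=2) K(c=6)]
  12. access J: HIT, count now 2. Cache: [Z(c=2) J(c=2) K(c=6)]
  13. access J: HIT, count now 3. Cache: [Z(c=2) J(c=3) K(c=6)]
  14. access Z: HIT, count now 3. Cache: [J(c=3) Z(c=3) K(c=6)]
  15. access J: HIT, count now 4. Cache: [Z(c=3) J(c=4) K(c=6)]
  16. access W: MISS, evict Z(c=3). Cache: [W(c=1) J(c=4) K(c=6)]
  17. access F: MISS, evict W(c=1). Cache: [F(c=1) J(c=4) K(c=6)]
  18. access Z: MISS, evict F(c=1). Cache: [Z(c=1) J(c=4) K(c=6)]
  19. access Z: HIT, count now 2. Cache: [Z(c=2) J(c=4) K(c=6)]
  20. access Z: HIT, count now 3. Cache: [Z(c=3) J(c=4) K(c=6)]
  21. access W: MISS, evict Z(c=3). Cache: [W(c=1) J(c=4) K(c=6)]
Total: 13 hits, 8 misses, 5 evictions

Hit rate = 13/21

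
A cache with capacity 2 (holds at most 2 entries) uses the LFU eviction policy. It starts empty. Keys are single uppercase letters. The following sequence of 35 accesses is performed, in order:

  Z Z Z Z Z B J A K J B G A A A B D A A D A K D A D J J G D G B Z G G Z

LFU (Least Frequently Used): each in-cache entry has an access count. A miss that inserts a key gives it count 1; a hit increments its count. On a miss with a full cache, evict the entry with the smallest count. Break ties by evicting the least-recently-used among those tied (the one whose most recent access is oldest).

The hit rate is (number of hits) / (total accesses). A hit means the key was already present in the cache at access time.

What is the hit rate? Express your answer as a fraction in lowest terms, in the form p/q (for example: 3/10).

LFU simulation (capacity=2):
  1. access Z: MISS. Cache: [Z(c=1)]
  2. access Z: HIT, count now 2. Cache: [Z(c=2)]
  3. access Z: HIT, count now 3. Cache: [Z(c=3)]
  4. access Z: HIT, count now 4. Cache: [Z(c=4)]
  5. access Z: HIT, count now 5. Cache: [Z(c=5)]
  6. access B: MISS. Cache: [B(c=1) Z(c=5)]
  7. access J: MISS, evict B(c=1). Cache: [J(c=1) Z(c=5)]
  8. access A: MISS, evict J(c=1). Cache: [A(c=1) Z(c=5)]
  9. access K: MISS, evict A(c=1). Cache: [K(c=1) Z(c=5)]
  10. access J: MISS, evict K(c=1). Cache: [J(c=1) Z(c=5)]
  11. access B: MISS, evict J(c=1). Cache: [B(c=1) Z(c=5)]
  12. access G: MISS, evict B(c=1). Cache: [G(c=1) Z(c=5)]
  13. access A: MISS, evict G(c=1). Cache: [A(c=1) Z(c=5)]
  14. access A: HIT, count now 2. Cache: [A(c=2) Z(c=5)]
  15. access A: HIT, count now 3. Cache: [A(c=3) Z(c=5)]
  16. access B: MISS, evict A(c=3). Cache: [B(c=1) Z(c=5)]
  17. access D: MISS, evict B(c=1). Cache: [D(c=1) Z(c=5)]
  18. access A: MISS, evict D(c=1). Cache: [A(c=1) Z(c=5)]
  19. access A: HIT, count now 2. Cache: [A(c=2) Z(c=5)]
  20. access D: MISS, evict A(c=2). Cache: [D(c=1) Z(c=5)]
  21. access A: MISS, evict D(c=1). Cache: [A(c=1) Z(c=5)]
  22. access K: MISS, evict A(c=1). Cache: [K(c=1) Z(c=5)]
  23. access D: MISS, evict K(c=1). Cache: [D(c=1) Z(c=5)]
  24. access A: MISS, evict D(c=1). Cache: [A(c=1) Z(c=5)]
  25. access D: MISS, evict A(c=1). Cache: [D(c=1) Z(c=5)]
  26. access J: MISS, evict D(c=1). Cache: [J(c=1) Z(c=5)]
  27. access J: HIT, count now 2. Cache: [J(c=2) Z(c=5)]
  28. access G: MISS, evict J(c=2). Cache: [G(c=1) Z(c=5)]
  29. access D: MISS, evict G(c=1). Cache: [D(c=1) Z(c=5)]
  30. access G: MISS, evict D(c=1). Cache: [G(c=1) Z(c=5)]
  31. access B: MISS, evict G(c=1). Cache: [B(c=1) Z(c=5)]
  32. access Z: HIT, count now 6. Cache: [B(c=1) Z(c=6)]
  33. access G: MISS, evict B(c=1). Cache: [G(c=1) Z(c=6)]
  34. access G: HIT, count now 2. Cache: [G(c=2) Z(c=6)]
  35. access Z: HIT, count now 7. Cache: [G(c=2) Z(c=7)]
Total: 11 hits, 24 misses, 22 evictions

Hit rate = 11/35

Answer: 11/35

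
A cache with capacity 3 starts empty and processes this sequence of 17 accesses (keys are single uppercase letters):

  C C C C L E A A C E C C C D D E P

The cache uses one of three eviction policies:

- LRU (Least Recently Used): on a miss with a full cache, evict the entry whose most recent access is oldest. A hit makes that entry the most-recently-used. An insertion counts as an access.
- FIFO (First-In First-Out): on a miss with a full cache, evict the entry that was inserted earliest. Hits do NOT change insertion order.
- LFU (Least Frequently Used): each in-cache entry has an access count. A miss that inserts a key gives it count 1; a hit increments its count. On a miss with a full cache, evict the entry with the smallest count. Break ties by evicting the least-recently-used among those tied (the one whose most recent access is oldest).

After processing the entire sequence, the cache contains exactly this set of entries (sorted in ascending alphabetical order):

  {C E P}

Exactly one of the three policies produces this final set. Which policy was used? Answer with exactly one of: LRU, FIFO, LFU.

Simulating under each policy and comparing final sets:
  LRU: final set = {D E P} -> differs
  FIFO: final set = {D E P} -> differs
  LFU: final set = {C E P} -> MATCHES target
Only LFU produces the target set.

Answer: LFU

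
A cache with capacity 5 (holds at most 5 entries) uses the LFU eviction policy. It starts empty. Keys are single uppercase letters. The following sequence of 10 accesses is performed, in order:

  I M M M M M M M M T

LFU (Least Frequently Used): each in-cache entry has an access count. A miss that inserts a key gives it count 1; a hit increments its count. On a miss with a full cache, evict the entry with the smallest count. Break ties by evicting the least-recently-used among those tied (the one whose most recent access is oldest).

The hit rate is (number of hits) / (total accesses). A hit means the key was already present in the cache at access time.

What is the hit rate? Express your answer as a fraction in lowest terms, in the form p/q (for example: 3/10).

Answer: 7/10

Derivation:
LFU simulation (capacity=5):
  1. access I: MISS. Cache: [I(c=1)]
  2. access M: MISS. Cache: [I(c=1) M(c=1)]
  3. access M: HIT, count now 2. Cache: [I(c=1) M(c=2)]
  4. access M: HIT, count now 3. Cache: [I(c=1) M(c=3)]
  5. access M: HIT, count now 4. Cache: [I(c=1) M(c=4)]
  6. access M: HIT, count now 5. Cache: [I(c=1) M(c=5)]
  7. access M: HIT, count now 6. Cache: [I(c=1) M(c=6)]
  8. access M: HIT, count now 7. Cache: [I(c=1) M(c=7)]
  9. access M: HIT, count now 8. Cache: [I(c=1) M(c=8)]
  10. access T: MISS. Cache: [I(c=1) T(c=1) M(c=8)]
Total: 7 hits, 3 misses, 0 evictions

Hit rate = 7/10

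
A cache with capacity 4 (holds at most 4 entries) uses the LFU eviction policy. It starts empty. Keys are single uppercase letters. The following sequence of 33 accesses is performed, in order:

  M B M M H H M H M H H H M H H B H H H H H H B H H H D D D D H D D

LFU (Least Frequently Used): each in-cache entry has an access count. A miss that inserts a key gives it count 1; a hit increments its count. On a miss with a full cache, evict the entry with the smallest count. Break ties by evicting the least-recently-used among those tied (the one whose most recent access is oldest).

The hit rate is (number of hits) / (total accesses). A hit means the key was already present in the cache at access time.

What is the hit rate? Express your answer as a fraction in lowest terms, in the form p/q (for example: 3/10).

LFU simulation (capacity=4):
  1. access M: MISS. Cache: [M(c=1)]
  2. access B: MISS. Cache: [M(c=1) B(c=1)]
  3. access M: HIT, count now 2. Cache: [B(c=1) M(c=2)]
  4. access M: HIT, count now 3. Cache: [B(c=1) M(c=3)]
  5. access H: MISS. Cache: [B(c=1) H(c=1) M(c=3)]
  6. access H: HIT, count now 2. Cache: [B(c=1) H(c=2) M(c=3)]
  7. access M: HIT, count now 4. Cache: [B(c=1) H(c=2) M(c=4)]
  8. access H: HIT, count now 3. Cache: [B(c=1) H(c=3) M(c=4)]
  9. access M: HIT, count now 5. Cache: [B(c=1) H(c=3) M(c=5)]
  10. access H: HIT, count now 4. Cache: [B(c=1) H(c=4) M(c=5)]
  11. access H: HIT, count now 5. Cache: [B(c=1) M(c=5) H(c=5)]
  12. access H: HIT, count now 6. Cache: [B(c=1) M(c=5) H(c=6)]
  13. access M: HIT, count now 6. Cache: [B(c=1) H(c=6) M(c=6)]
  14. access H: HIT, count now 7. Cache: [B(c=1) M(c=6) H(c=7)]
  15. access H: HIT, count now 8. Cache: [B(c=1) M(c=6) H(c=8)]
  16. access B: HIT, count now 2. Cache: [B(c=2) M(c=6) H(c=8)]
  17. access H: HIT, count now 9. Cache: [B(c=2) M(c=6) H(c=9)]
  18. access H: HIT, count now 10. Cache: [B(c=2) M(c=6) H(c=10)]
  19. access H: HIT, count now 11. Cache: [B(c=2) M(c=6) H(c=11)]
  20. access H: HIT, count now 12. Cache: [B(c=2) M(c=6) H(c=12)]
  21. access H: HIT, count now 13. Cache: [B(c=2) M(c=6) H(c=13)]
  22. access H: HIT, count now 14. Cache: [B(c=2) M(c=6) H(c=14)]
  23. access B: HIT, count now 3. Cache: [B(c=3) M(c=6) H(c=14)]
  24. access H: HIT, count now 15. Cache: [B(c=3) M(c=6) H(c=15)]
  25. access H: HIT, count now 16. Cache: [B(c=3) M(c=6) H(c=16)]
  26. access H: HIT, count now 17. Cache: [B(c=3) M(c=6) H(c=17)]
  27. access D: MISS. Cache: [D(c=1) B(c=3) M(c=6) H(c=17)]
  28. access D: HIT, count now 2. Cache: [D(c=2) B(c=3) M(c=6) H(c=17)]
  29. access D: HIT, count now 3. Cache: [B(c=3) D(c=3) M(c=6) H(c=17)]
  30. access D: HIT, count now 4. Cache: [B(c=3) D(c=4) M(c=6) H(c=17)]
  31. access H: HIT, count now 18. Cache: [B(c=3) D(c=4) M(c=6) H(c=18)]
  32. access D: HIT, count now 5. Cache: [B(c=3) D(c=5) M(c=6) H(c=18)]
  33. access D: HIT, count now 6. Cache: [B(c=3) M(c=6) D(c=6) H(c=18)]
Total: 29 hits, 4 misses, 0 evictions

Hit rate = 29/33

Answer: 29/33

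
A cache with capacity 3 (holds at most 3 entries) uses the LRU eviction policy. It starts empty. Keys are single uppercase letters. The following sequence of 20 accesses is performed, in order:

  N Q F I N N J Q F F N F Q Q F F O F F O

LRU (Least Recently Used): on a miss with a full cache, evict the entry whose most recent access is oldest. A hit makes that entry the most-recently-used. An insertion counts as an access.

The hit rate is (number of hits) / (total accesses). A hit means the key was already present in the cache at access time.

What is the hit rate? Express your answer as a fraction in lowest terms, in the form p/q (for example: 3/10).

Answer: 1/2

Derivation:
LRU simulation (capacity=3):
  1. access N: MISS. Cache (LRU->MRU): [N]
  2. access Q: MISS. Cache (LRU->MRU): [N Q]
  3. access F: MISS. Cache (LRU->MRU): [N Q F]
  4. access I: MISS, evict N. Cache (LRU->MRU): [Q F I]
  5. access N: MISS, evict Q. Cache (LRU->MRU): [F I N]
  6. access N: HIT. Cache (LRU->MRU): [F I N]
  7. access J: MISS, evict F. Cache (LRU->MRU): [I N J]
  8. access Q: MISS, evict I. Cache (LRU->MRU): [N J Q]
  9. access F: MISS, evict N. Cache (LRU->MRU): [J Q F]
  10. access F: HIT. Cache (LRU->MRU): [J Q F]
  11. access N: MISS, evict J. Cache (LRU->MRU): [Q F N]
  12. access F: HIT. Cache (LRU->MRU): [Q N F]
  13. access Q: HIT. Cache (LRU->MRU): [N F Q]
  14. access Q: HIT. Cache (LRU->MRU): [N F Q]
  15. access F: HIT. Cache (LRU->MRU): [N Q F]
  16. access F: HIT. Cache (LRU->MRU): [N Q F]
  17. access O: MISS, evict N. Cache (LRU->MRU): [Q F O]
  18. access F: HIT. Cache (LRU->MRU): [Q O F]
  19. access F: HIT. Cache (LRU->MRU): [Q O F]
  20. access O: HIT. Cache (LRU->MRU): [Q F O]
Total: 10 hits, 10 misses, 7 evictions

Hit rate = 10/20 = 1/2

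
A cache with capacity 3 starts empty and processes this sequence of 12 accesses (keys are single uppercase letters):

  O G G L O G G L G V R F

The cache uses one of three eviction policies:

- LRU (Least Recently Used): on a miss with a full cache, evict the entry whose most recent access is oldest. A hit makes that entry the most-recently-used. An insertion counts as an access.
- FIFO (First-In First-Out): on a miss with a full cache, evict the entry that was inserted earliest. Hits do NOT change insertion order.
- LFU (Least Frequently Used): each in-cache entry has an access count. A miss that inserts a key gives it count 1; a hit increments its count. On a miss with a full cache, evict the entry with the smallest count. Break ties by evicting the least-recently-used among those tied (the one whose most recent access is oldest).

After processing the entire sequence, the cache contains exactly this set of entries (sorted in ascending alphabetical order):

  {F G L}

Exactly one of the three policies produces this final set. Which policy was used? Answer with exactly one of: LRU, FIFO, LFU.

Answer: LFU

Derivation:
Simulating under each policy and comparing final sets:
  LRU: final set = {F R V} -> differs
  FIFO: final set = {F R V} -> differs
  LFU: final set = {F G L} -> MATCHES target
Only LFU produces the target set.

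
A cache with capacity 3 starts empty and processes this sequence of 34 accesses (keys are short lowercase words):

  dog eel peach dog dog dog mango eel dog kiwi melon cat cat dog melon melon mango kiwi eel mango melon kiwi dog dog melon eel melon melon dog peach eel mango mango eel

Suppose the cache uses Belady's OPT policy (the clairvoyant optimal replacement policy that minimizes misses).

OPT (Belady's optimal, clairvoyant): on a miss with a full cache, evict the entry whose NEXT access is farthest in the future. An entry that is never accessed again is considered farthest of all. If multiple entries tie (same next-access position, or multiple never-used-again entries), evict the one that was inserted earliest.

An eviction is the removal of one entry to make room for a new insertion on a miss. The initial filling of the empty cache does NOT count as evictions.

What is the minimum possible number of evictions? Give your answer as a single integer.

Answer: 11

Derivation:
OPT (Belady) simulation (capacity=3):
  1. access dog: MISS. Cache: [dog]
  2. access eel: MISS. Cache: [dog eel]
  3. access peach: MISS. Cache: [dog eel peach]
  4. access dog: HIT. Next use of dog: step 5. Cache: [dog eel peach]
  5. access dog: HIT. Next use of dog: step 6. Cache: [dog eel peach]
  6. access dog: HIT. Next use of dog: step 9. Cache: [dog eel peach]
  7. access mango: MISS, evict peach (next use: step 30). Cache: [dog eel mango]
  8. access eel: HIT. Next use of eel: step 19. Cache: [dog eel mango]
  9. access dog: HIT. Next use of dog: step 14. Cache: [dog eel mango]
  10. access kiwi: MISS, evict eel (next use: step 19). Cache: [dog mango kiwi]
  11. access melon: MISS, evict kiwi (next use: step 18). Cache: [dog mango melon]
  12. access cat: MISS, evict mango (next use: step 17). Cache: [dog melon cat]
  13. access cat: HIT. Next use of cat: never. Cache: [dog melon cat]
  14. access dog: HIT. Next use of dog: step 23. Cache: [dog melon cat]
  15. access melon: HIT. Next use of melon: step 16. Cache: [dog melon cat]
  16. access melon: HIT. Next use of melon: step 21. Cache: [dog melon cat]
  17. access mango: MISS, evict cat (next use: never). Cache: [dog melon mango]
  18. access kiwi: MISS, evict dog (next use: step 23). Cache: [melon mango kiwi]
  19. access eel: MISS, evict kiwi (next use: step 22). Cache: [melon mango eel]
  20. access mango: HIT. Next use of mango: step 32. Cache: [melon mango eel]
  21. access melon: HIT. Next use of melon: step 25. Cache: [melon mango eel]
  22. access kiwi: MISS, evict mango (next use: step 32). Cache: [melon eel kiwi]
  23. access dog: MISS, evict kiwi (next use: never). Cache: [melon eel dog]
  24. access dog: HIT. Next use of dog: step 29. Cache: [melon eel dog]
  25. access melon: HIT. Next use of melon: step 27. Cache: [melon eel dog]
  26. access eel: HIT. Next use of eel: step 31. Cache: [melon eel dog]
  27. access melon: HIT. Next use of melon: step 28. Cache: [melon eel dog]
  28. access melon: HIT. Next use of melon: never. Cache: [melon eel dog]
  29. access dog: HIT. Next use of dog: never. Cache: [melon eel dog]
  30. access peach: MISS, evict melon (next use: never). Cache: [eel dog peach]
  31. access eel: HIT. Next use of eel: step 34. Cache: [eel dog peach]
  32. access mango: MISS, evict dog (next use: never). Cache: [eel peach mango]
  33. access mango: HIT. Next use of mango: never. Cache: [eel peach mango]
  34. access eel: HIT. Next use of eel: never. Cache: [eel peach mango]
Total: 20 hits, 14 misses, 11 evictions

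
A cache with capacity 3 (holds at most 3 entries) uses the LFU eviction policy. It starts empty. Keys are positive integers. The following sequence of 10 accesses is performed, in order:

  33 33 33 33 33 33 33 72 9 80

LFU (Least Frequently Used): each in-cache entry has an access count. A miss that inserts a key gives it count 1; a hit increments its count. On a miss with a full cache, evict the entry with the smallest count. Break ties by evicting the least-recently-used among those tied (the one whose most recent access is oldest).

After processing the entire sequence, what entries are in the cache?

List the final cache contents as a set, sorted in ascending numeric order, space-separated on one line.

Answer: 9 33 80

Derivation:
LFU simulation (capacity=3):
  1. access 33: MISS. Cache: [33(c=1)]
  2. access 33: HIT, count now 2. Cache: [33(c=2)]
  3. access 33: HIT, count now 3. Cache: [33(c=3)]
  4. access 33: HIT, count now 4. Cache: [33(c=4)]
  5. access 33: HIT, count now 5. Cache: [33(c=5)]
  6. access 33: HIT, count now 6. Cache: [33(c=6)]
  7. access 33: HIT, count now 7. Cache: [33(c=7)]
  8. access 72: MISS. Cache: [72(c=1) 33(c=7)]
  9. access 9: MISS. Cache: [72(c=1) 9(c=1) 33(c=7)]
  10. access 80: MISS, evict 72(c=1). Cache: [9(c=1) 80(c=1) 33(c=7)]
Total: 6 hits, 4 misses, 1 evictions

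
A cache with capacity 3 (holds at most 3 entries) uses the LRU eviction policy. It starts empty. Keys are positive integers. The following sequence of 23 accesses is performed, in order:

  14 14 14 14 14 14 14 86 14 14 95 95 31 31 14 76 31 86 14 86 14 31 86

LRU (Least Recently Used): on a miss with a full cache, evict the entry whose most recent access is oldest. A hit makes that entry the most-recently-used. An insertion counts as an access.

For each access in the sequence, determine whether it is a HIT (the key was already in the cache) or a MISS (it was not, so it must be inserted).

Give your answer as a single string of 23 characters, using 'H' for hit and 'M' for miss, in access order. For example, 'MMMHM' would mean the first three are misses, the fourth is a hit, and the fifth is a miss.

Answer: MHHHHHHMHHMHMHHMHMMHHHH

Derivation:
LRU simulation (capacity=3):
  1. access 14: MISS. Cache (LRU->MRU): [14]
  2. access 14: HIT. Cache (LRU->MRU): [14]
  3. access 14: HIT. Cache (LRU->MRU): [14]
  4. access 14: HIT. Cache (LRU->MRU): [14]
  5. access 14: HIT. Cache (LRU->MRU): [14]
  6. access 14: HIT. Cache (LRU->MRU): [14]
  7. access 14: HIT. Cache (LRU->MRU): [14]
  8. access 86: MISS. Cache (LRU->MRU): [14 86]
  9. access 14: HIT. Cache (LRU->MRU): [86 14]
  10. access 14: HIT. Cache (LRU->MRU): [86 14]
  11. access 95: MISS. Cache (LRU->MRU): [86 14 95]
  12. access 95: HIT. Cache (LRU->MRU): [86 14 95]
  13. access 31: MISS, evict 86. Cache (LRU->MRU): [14 95 31]
  14. access 31: HIT. Cache (LRU->MRU): [14 95 31]
  15. access 14: HIT. Cache (LRU->MRU): [95 31 14]
  16. access 76: MISS, evict 95. Cache (LRU->MRU): [31 14 76]
  17. access 31: HIT. Cache (LRU->MRU): [14 76 31]
  18. access 86: MISS, evict 14. Cache (LRU->MRU): [76 31 86]
  19. access 14: MISS, evict 76. Cache (LRU->MRU): [31 86 14]
  20. access 86: HIT. Cache (LRU->MRU): [31 14 86]
  21. access 14: HIT. Cache (LRU->MRU): [31 86 14]
  22. access 31: HIT. Cache (LRU->MRU): [86 14 31]
  23. access 86: HIT. Cache (LRU->MRU): [14 31 86]
Total: 16 hits, 7 misses, 4 evictions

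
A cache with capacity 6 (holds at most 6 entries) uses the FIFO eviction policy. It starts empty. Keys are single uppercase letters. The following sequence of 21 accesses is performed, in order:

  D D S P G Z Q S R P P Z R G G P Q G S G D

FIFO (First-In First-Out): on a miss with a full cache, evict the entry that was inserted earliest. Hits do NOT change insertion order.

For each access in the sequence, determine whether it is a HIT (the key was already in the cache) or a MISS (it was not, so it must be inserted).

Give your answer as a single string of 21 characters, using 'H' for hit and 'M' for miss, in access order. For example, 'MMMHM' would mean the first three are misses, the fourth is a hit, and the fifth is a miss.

FIFO simulation (capacity=6):
  1. access D: MISS. Cache (old->new): [D]
  2. access D: HIT. Cache (old->new): [D]
  3. access S: MISS. Cache (old->new): [D S]
  4. access P: MISS. Cache (old->new): [D S P]
  5. access G: MISS. Cache (old->new): [D S P G]
  6. access Z: MISS. Cache (old->new): [D S P G Z]
  7. access Q: MISS. Cache (old->new): [D S P G Z Q]
  8. access S: HIT. Cache (old->new): [D S P G Z Q]
  9. access R: MISS, evict D. Cache (old->new): [S P G Z Q R]
  10. access P: HIT. Cache (old->new): [S P G Z Q R]
  11. access P: HIT. Cache (old->new): [S P G Z Q R]
  12. access Z: HIT. Cache (old->new): [S P G Z Q R]
  13. access R: HIT. Cache (old->new): [S P G Z Q R]
  14. access G: HIT. Cache (old->new): [S P G Z Q R]
  15. access G: HIT. Cache (old->new): [S P G Z Q R]
  16. access P: HIT. Cache (old->new): [S P G Z Q R]
  17. access Q: HIT. Cache (old->new): [S P G Z Q R]
  18. access G: HIT. Cache (old->new): [S P G Z Q R]
  19. access S: HIT. Cache (old->new): [S P G Z Q R]
  20. access G: HIT. Cache (old->new): [S P G Z Q R]
  21. access D: MISS, evict S. Cache (old->new): [P G Z Q R D]
Total: 13 hits, 8 misses, 2 evictions

Answer: MHMMMMMHMHHHHHHHHHHHM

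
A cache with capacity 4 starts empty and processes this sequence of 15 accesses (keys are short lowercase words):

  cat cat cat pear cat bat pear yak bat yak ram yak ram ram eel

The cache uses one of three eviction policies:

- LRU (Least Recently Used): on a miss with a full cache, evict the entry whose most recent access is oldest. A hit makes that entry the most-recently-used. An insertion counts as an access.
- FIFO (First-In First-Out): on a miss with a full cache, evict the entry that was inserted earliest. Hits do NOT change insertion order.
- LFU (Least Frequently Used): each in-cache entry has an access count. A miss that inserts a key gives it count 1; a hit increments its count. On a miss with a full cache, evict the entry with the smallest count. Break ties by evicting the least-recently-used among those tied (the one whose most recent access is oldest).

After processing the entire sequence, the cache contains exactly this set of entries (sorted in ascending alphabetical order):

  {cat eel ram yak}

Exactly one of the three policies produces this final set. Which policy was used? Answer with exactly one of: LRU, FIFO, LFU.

Simulating under each policy and comparing final sets:
  LRU: final set = {bat eel ram yak} -> differs
  FIFO: final set = {bat eel ram yak} -> differs
  LFU: final set = {cat eel ram yak} -> MATCHES target
Only LFU produces the target set.

Answer: LFU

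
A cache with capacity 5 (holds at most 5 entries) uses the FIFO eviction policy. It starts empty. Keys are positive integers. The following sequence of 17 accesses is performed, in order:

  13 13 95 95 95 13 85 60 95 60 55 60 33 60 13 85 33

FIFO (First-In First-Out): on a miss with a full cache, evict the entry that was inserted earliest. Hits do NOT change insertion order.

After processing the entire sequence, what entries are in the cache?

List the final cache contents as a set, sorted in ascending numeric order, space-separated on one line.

Answer: 13 33 55 60 85

Derivation:
FIFO simulation (capacity=5):
  1. access 13: MISS. Cache (old->new): [13]
  2. access 13: HIT. Cache (old->new): [13]
  3. access 95: MISS. Cache (old->new): [13 95]
  4. access 95: HIT. Cache (old->new): [13 95]
  5. access 95: HIT. Cache (old->new): [13 95]
  6. access 13: HIT. Cache (old->new): [13 95]
  7. access 85: MISS. Cache (old->new): [13 95 85]
  8. access 60: MISS. Cache (old->new): [13 95 85 60]
  9. access 95: HIT. Cache (old->new): [13 95 85 60]
  10. access 60: HIT. Cache (old->new): [13 95 85 60]
  11. access 55: MISS. Cache (old->new): [13 95 85 60 55]
  12. access 60: HIT. Cache (old->new): [13 95 85 60 55]
  13. access 33: MISS, evict 13. Cache (old->new): [95 85 60 55 33]
  14. access 60: HIT. Cache (old->new): [95 85 60 55 33]
  15. access 13: MISS, evict 95. Cache (old->new): [85 60 55 33 13]
  16. access 85: HIT. Cache (old->new): [85 60 55 33 13]
  17. access 33: HIT. Cache (old->new): [85 60 55 33 13]
Total: 10 hits, 7 misses, 2 evictions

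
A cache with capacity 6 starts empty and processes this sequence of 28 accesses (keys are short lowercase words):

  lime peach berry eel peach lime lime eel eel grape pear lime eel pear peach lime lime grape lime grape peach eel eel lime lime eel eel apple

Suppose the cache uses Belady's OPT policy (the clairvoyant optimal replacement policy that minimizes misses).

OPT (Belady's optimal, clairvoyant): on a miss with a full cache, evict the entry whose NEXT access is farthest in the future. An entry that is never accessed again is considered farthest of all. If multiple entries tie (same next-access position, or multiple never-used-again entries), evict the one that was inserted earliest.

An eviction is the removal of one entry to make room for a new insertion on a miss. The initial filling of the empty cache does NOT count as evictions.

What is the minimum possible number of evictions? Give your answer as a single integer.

Answer: 1

Derivation:
OPT (Belady) simulation (capacity=6):
  1. access lime: MISS. Cache: [lime]
  2. access peach: MISS. Cache: [lime peach]
  3. access berry: MISS. Cache: [lime peach berry]
  4. access eel: MISS. Cache: [lime peach berry eel]
  5. access peach: HIT. Next use of peach: step 15. Cache: [lime peach berry eel]
  6. access lime: HIT. Next use of lime: step 7. Cache: [lime peach berry eel]
  7. access lime: HIT. Next use of lime: step 12. Cache: [lime peach berry eel]
  8. access eel: HIT. Next use of eel: step 9. Cache: [lime peach berry eel]
  9. access eel: HIT. Next use of eel: step 13. Cache: [lime peach berry eel]
  10. access grape: MISS. Cache: [lime peach berry eel grape]
  11. access pear: MISS. Cache: [lime peach berry eel grape pear]
  12. access lime: HIT. Next use of lime: step 16. Cache: [lime peach berry eel grape pear]
  13. access eel: HIT. Next use of eel: step 22. Cache: [lime peach berry eel grape pear]
  14. access pear: HIT. Next use of pear: never. Cache: [lime peach berry eel grape pear]
  15. access peach: HIT. Next use of peach: step 21. Cache: [lime peach berry eel grape pear]
  16. access lime: HIT. Next use of lime: step 17. Cache: [lime peach berry eel grape pear]
  17. access lime: HIT. Next use of lime: step 19. Cache: [lime peach berry eel grape pear]
  18. access grape: HIT. Next use of grape: step 20. Cache: [lime peach berry eel grape pear]
  19. access lime: HIT. Next use of lime: step 24. Cache: [lime peach berry eel grape pear]
  20. access grape: HIT. Next use of grape: never. Cache: [lime peach berry eel grape pear]
  21. access peach: HIT. Next use of peach: never. Cache: [lime peach berry eel grape pear]
  22. access eel: HIT. Next use of eel: step 23. Cache: [lime peach berry eel grape pear]
  23. access eel: HIT. Next use of eel: step 26. Cache: [lime peach berry eel grape pear]
  24. access lime: HIT. Next use of lime: step 25. Cache: [lime peach berry eel grape pear]
  25. access lime: HIT. Next use of lime: never. Cache: [lime peach berry eel grape pear]
  26. access eel: HIT. Next use of eel: step 27. Cache: [lime peach berry eel grape pear]
  27. access eel: HIT. Next use of eel: never. Cache: [lime peach berry eel grape pear]
  28. access apple: MISS, evict lime (next use: never). Cache: [peach berry eel grape pear apple]
Total: 21 hits, 7 misses, 1 evictions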